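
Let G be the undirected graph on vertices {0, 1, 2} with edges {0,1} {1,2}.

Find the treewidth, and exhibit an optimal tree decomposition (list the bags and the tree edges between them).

Every bag has size at most 2, so the width is 2 − 1 = 1 and tw(G) ≤ 1. Since G has at least one edge (e.g. 0–1), it is not an edgeless graph, so tw(G) ≥ 1. Therefore the treewidth is 1.

Treewidth 1.
One optimal decomposition is:
Bags: B1 = {0, 1}  B2 = {1, 2}
Tree: B1–B2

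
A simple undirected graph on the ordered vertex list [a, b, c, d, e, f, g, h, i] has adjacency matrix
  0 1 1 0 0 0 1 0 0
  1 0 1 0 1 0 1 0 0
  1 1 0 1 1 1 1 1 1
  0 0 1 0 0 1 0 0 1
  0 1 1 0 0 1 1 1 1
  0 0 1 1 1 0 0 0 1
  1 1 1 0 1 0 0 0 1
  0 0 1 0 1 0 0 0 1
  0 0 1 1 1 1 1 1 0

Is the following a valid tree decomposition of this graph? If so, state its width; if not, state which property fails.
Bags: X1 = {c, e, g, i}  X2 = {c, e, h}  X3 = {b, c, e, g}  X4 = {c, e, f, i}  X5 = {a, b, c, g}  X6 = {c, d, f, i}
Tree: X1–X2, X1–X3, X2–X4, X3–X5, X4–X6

No — edge (i,h) lies in no bag.

A tree decomposition must satisfy three properties: every vertex lies in some bag; for every edge, both endpoints lie together in some bag; and for every vertex, the bags containing it form a connected subtree. Here edge (i,h) lies in no bag, so the decomposition is invalid.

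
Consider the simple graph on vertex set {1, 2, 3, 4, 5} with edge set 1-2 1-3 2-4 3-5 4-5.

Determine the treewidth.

2

A width-2 tree decomposition is:
Bags: B1 = {1, 3, 5}  B2 = {1, 4, 5}  B3 = {1, 2, 4}
Tree: B1–B2, B2–B3
Each bag holds 3 vertices, so the decomposition has width 2, which upper-bounds the treewidth. Since 1–3–5–4–2–1 is a cycle in G, G is not acyclic. Forests are exactly the graphs of treewidth ≤ 1, so tw(G) ≥ 2. Therefore the treewidth is 2.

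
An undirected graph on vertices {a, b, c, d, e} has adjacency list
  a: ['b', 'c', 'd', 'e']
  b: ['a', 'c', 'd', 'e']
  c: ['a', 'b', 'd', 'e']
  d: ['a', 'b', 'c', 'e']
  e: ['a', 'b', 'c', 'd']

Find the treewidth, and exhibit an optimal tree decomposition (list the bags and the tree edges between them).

With just one bag of size 5, the width is 5 − 1 = 4, so tw(G) ≤ 4. Conversely, {a, b, c, d, e} is a clique of size 5, and the vertices of any clique must share a bag in every tree decomposition; so some bag has ≥ 5 vertices and tw(G) ≥ 4. The upper and lower bounds meet at 4, so that is the treewidth.

Treewidth 4.
One optimal decomposition is:
Bags: B1 = {a, b, c, d, e}
Tree: (single bag)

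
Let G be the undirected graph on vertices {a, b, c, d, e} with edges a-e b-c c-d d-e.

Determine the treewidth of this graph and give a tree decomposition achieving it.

The largest bag has 2 vertices, giving width 1; this decomposition certifies tw(G) ≤ 1. Any graph with an edge has treewidth ≥ 1, and G has the edge b–c. Hence tw(G) = 1 exactly.

Treewidth 1.
One such decomposition:
Bags: B1 = {b, c}  B2 = {c, d}  B3 = {d, e}  B4 = {a, e}
Tree: B1–B2, B2–B3, B3–B4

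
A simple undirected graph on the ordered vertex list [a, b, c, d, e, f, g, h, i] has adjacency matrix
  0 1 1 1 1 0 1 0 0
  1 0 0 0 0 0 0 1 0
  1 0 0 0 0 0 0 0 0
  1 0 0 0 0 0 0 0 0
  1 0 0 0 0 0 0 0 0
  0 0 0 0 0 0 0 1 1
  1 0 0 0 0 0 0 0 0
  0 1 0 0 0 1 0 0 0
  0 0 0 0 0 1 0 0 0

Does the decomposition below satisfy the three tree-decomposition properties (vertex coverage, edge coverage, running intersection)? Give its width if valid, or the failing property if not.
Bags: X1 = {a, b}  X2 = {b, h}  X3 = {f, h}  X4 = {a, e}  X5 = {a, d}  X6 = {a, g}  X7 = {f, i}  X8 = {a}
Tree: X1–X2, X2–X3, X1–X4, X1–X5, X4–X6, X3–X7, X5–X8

A tree decomposition must satisfy three properties: every vertex lies in some bag; for every edge, both endpoints lie together in some bag; and for every vertex, the bags containing it form a connected subtree. Here vertex c appears in no bag, so the decomposition is invalid.

No — vertex c appears in no bag.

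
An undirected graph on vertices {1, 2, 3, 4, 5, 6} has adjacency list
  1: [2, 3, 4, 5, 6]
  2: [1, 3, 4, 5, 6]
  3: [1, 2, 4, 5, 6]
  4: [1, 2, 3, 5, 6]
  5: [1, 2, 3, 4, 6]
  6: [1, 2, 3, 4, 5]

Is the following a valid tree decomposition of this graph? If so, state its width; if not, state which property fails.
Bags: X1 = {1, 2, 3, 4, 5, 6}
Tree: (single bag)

Checking the three conditions: (i) the bags cover all of {1, 2, 3, 4, 5, 6}; (ii) for each edge, some bag contains both endpoints; (iii) the bags containing any fixed vertex form a subtree. All hold, so the decomposition is valid with width 6 − 1 = 5.

Yes; width 5.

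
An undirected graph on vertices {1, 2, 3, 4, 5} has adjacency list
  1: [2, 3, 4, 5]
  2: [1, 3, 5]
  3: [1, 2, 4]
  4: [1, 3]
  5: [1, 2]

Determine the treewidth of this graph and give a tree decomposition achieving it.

Treewidth 2.
Bags: B1 = {1, 3, 4}  B2 = {1, 2, 3}  B3 = {1, 2, 5}
Tree: B1–B2, B2–B3

The largest bag has 3 vertices, giving width 2; this decomposition certifies tw(G) ≤ 2. For the lower bound, the 3 vertices {1, 2, 3} are pairwise adjacent, and any tree decomposition puts a clique entirely inside one bag — forcing width ≥ 2. The upper and lower bounds meet at 2, so that is the treewidth.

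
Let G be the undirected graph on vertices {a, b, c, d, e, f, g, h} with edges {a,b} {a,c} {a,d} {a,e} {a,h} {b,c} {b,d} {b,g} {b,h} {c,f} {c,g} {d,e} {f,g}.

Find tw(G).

A width-2 tree decomposition is:
Bags: B1 = {a, b, d}  B2 = {a, b, c}  B3 = {a, b, h}  B4 = {b, c, g}  B5 = {c, f, g}  B6 = {a, d, e}
Tree: B1–B2, B1–B3, B2–B4, B4–B5, B1–B6
Each bag holds 3 vertices, so the decomposition has width 2, which upper-bounds the treewidth. On the other hand G contains the 3-clique {a, d, e}. A clique must lie in a single bag of any decomposition, so no decomposition can have width below 2. Hence tw(G) = 2 exactly.

2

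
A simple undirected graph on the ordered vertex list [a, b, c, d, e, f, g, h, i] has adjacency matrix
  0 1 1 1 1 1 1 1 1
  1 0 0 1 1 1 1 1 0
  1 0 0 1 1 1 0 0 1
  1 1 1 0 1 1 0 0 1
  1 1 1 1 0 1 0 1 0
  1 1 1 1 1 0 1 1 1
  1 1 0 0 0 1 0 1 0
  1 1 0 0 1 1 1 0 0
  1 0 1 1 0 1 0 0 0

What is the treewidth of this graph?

4

A width-4 tree decomposition is:
Bags: B1 = {a, b, e, f, h}  B2 = {a, b, d, e, f}  B3 = {a, c, d, e, f}  B4 = {a, b, f, g, h}  B5 = {a, c, d, f, i}
Tree: B1–B2, B2–B3, B1–B4, B3–B5
Every bag has size at most 5, so the width is 5 − 1 = 4 and tw(G) ≤ 4. For the lower bound, the 5 vertices {a, c, d, e, f} are pairwise adjacent, and any tree decomposition puts a clique entirely inside one bag — forcing width ≥ 4. Combining the bounds, tw(G) = 4.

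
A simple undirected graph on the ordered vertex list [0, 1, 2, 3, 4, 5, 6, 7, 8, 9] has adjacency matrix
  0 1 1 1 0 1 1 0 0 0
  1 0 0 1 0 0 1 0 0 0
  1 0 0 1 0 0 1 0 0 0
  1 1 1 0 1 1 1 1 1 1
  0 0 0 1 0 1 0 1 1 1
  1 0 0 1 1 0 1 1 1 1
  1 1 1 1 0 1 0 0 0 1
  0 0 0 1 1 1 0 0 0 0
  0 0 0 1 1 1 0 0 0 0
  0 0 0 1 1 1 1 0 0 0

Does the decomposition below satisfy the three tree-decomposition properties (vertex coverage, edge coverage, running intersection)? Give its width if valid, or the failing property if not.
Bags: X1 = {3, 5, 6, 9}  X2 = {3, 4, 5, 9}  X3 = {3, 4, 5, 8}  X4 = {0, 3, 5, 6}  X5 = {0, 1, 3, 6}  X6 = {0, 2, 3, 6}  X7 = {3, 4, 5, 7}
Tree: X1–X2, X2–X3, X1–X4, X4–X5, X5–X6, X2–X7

Every vertex of G appears in some bag (union = {0, 1, 2, 3, 4, 5, 6, 7, 8, 9}); every edge is covered by a bag; and for each vertex v the set of bags containing v is connected in the bag tree. The decomposition is therefore valid. The largest bag has 4 vertices, so the width is 3.

Yes; width 3.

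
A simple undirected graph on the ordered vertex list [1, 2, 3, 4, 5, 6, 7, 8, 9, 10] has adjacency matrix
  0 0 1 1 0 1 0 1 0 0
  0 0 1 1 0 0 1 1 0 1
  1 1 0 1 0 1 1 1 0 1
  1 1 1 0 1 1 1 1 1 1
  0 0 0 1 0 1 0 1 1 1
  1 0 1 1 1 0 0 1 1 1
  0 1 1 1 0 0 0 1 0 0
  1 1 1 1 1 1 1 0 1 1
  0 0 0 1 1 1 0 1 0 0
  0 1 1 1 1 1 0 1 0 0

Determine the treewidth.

A width-4 tree decomposition is:
Bags: B1 = {3, 4, 6, 8, 10}  B2 = {4, 5, 6, 8, 10}  B3 = {2, 3, 4, 8, 10}  B4 = {4, 5, 6, 8, 9}  B5 = {2, 3, 4, 7, 8}  B6 = {1, 3, 4, 6, 8}
Tree: B1–B2, B1–B3, B2–B4, B3–B5, B1–B6
Every bag has size at most 5, so the width is 5 − 1 = 4 and tw(G) ≤ 4. For the lower bound, the 5 vertices {4, 5, 6, 8, 9} are pairwise adjacent, and any tree decomposition puts a clique entirely inside one bag — forcing width ≥ 4. Therefore the treewidth is 4.

4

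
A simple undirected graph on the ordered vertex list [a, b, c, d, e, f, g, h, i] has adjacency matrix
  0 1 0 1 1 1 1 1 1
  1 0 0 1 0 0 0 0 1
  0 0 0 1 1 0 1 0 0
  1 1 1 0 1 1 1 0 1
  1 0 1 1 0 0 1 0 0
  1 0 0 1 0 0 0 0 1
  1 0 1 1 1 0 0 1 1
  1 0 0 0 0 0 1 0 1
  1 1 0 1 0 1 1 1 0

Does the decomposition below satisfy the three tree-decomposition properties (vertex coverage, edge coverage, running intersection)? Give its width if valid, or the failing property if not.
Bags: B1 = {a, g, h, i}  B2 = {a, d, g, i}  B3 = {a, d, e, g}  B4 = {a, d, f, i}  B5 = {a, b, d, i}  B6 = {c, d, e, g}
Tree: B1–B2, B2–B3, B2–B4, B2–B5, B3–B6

Checking the three conditions: (i) the bags cover all of {a, b, c, d, e, f, g, h, i}; (ii) for each edge, some bag contains both endpoints; (iii) the bags containing any fixed vertex form a subtree. All hold, so the decomposition is valid with width 4 − 1 = 3.

Yes; width 3.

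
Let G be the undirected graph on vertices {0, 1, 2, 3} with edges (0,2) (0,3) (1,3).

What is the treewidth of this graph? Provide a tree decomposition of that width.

Every bag has size at most 2, so the width is 2 − 1 = 1 and tw(G) ≤ 1. Any graph with an edge has treewidth ≥ 1, and G has the edge 3–0. Hence tw(G) = 1 exactly.

Treewidth 1.
One optimal decomposition is:
Bags: B1 = {0, 3}  B2 = {0, 2}  B3 = {1, 3}
Tree: B1–B2, B1–B3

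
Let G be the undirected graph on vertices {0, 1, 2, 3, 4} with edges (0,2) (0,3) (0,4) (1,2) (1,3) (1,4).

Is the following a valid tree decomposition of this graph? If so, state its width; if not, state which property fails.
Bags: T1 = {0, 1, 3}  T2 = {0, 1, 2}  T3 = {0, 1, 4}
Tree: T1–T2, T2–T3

Checking the three conditions: (i) the bags cover all of {0, 1, 2, 3, 4}; (ii) for each edge, some bag contains both endpoints; (iii) the bags containing any fixed vertex form a subtree. All hold, so the decomposition is valid with width 3 − 1 = 2.

Yes; width 2.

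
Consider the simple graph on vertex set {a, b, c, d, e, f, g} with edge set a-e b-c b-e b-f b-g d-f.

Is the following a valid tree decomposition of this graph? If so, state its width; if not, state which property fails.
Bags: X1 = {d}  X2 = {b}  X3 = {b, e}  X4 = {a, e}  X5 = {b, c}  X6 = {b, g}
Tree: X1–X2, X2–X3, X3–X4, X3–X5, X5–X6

No — vertex f appears in no bag.

A tree decomposition must satisfy three properties: every vertex lies in some bag; for every edge, both endpoints lie together in some bag; and for every vertex, the bags containing it form a connected subtree. Here vertex f appears in no bag, so the decomposition is invalid.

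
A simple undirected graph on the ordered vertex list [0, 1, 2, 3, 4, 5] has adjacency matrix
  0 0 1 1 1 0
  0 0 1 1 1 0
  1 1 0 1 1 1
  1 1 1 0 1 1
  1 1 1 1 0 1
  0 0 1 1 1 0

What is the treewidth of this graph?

3

A width-3 tree decomposition is:
Bags: B1 = {1, 2, 3, 4}  B2 = {2, 3, 4, 5}  B3 = {0, 2, 3, 4}
Tree: B1–B2, B1–B3
Every bag has size at most 4, so the width is 4 − 1 = 3 and tw(G) ≤ 3. On the other hand G contains the 4-clique {0, 2, 3, 4}. A clique must lie in a single bag of any decomposition, so no decomposition can have width below 3. The upper and lower bounds meet at 3, so that is the treewidth.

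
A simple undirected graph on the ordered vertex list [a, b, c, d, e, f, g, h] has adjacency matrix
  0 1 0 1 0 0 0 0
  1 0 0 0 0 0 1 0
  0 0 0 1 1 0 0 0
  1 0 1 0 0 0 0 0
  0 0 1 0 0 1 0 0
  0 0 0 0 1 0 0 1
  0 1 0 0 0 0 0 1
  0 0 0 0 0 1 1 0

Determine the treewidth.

2

A width-2 tree decomposition is:
Bags: B1 = {a, c, d}  B2 = {a, c, e}  B3 = {a, e, f}  B4 = {a, f, h}  B5 = {a, g, h}  B6 = {a, b, g}
Tree: B1–B2, B2–B3, B3–B4, B4–B5, B5–B6
The largest bag has 3 vertices, giving width 2; this decomposition certifies tw(G) ≤ 2. Since a–d–c–e–f–h–g–b–a is a cycle in G, G is not acyclic. Forests are exactly the graphs of treewidth ≤ 1, so tw(G) ≥ 2. Hence tw(G) = 2 exactly.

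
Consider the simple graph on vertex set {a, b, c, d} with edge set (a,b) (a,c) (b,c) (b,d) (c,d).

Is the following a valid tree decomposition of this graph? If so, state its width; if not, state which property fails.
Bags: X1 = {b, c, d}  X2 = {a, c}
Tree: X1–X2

No — edge (b,a) lies in no bag.

A tree decomposition must satisfy three properties: every vertex lies in some bag; for every edge, both endpoints lie together in some bag; and for every vertex, the bags containing it form a connected subtree. Here edge (b,a) lies in no bag, so the decomposition is invalid.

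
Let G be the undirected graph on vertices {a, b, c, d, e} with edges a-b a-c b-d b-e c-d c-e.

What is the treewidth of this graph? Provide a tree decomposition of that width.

Every bag has size at most 3, so the width is 3 − 1 = 2 and tw(G) ≤ 2. For the lower bound, G contains the cycle a–c–d–b–a, so G is not a forest; only forests have treewidth ≤ 1, hence tw(G) ≥ 2. Hence tw(G) = 2 exactly.

Treewidth 2.
Bags: B1 = {a, b, c}  B2 = {b, c, d}  B3 = {b, c, e}
Tree: B1–B2, B2–B3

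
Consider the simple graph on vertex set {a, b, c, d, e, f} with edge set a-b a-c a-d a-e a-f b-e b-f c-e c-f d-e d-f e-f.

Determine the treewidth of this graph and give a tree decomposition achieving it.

Treewidth 3.
One such decomposition:
Bags: B1 = {a, b, e, f}  B2 = {a, c, e, f}  B3 = {a, d, e, f}
Tree: B1–B2, B2–B3

Every bag has size at most 4, so the width is 4 − 1 = 3 and tw(G) ≤ 3. Conversely, {a, d, e, f} is a clique of size 4, and the vertices of any clique must share a bag in every tree decomposition; so some bag has ≥ 4 vertices and tw(G) ≥ 3. Hence tw(G) = 3 exactly.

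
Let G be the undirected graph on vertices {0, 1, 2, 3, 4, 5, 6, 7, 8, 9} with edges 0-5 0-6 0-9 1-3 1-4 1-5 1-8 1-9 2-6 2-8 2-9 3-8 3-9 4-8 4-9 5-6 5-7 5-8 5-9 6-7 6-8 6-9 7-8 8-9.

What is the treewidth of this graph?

A width-3 tree decomposition is:
Bags: B1 = {2, 6, 8, 9}  B2 = {5, 6, 8, 9}  B3 = {0, 5, 6, 9}  B4 = {1, 5, 8, 9}  B5 = {5, 6, 7, 8}  B6 = {1, 3, 8, 9}  B7 = {1, 4, 8, 9}
Tree: B1–B2, B2–B3, B2–B4, B2–B5, B4–B6, B6–B7
The largest bag has 4 vertices, giving width 3; this decomposition certifies tw(G) ≤ 3. For the lower bound, the 4 vertices {0, 5, 6, 9} are pairwise adjacent, and any tree decomposition puts a clique entirely inside one bag — forcing width ≥ 3. Hence tw(G) = 3 exactly.

3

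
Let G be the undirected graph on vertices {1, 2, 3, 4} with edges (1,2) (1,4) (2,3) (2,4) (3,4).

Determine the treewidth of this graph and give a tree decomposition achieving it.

Every bag has size at most 3, so the width is 3 − 1 = 2 and tw(G) ≤ 2. Conversely, {1, 2, 4} is a clique of size 3, and the vertices of any clique must share a bag in every tree decomposition; so some bag has ≥ 3 vertices and tw(G) ≥ 2. Combining the bounds, tw(G) = 2.

Treewidth 2.
One optimal decomposition is:
Bags: B1 = {1, 2, 4}  B2 = {2, 3, 4}
Tree: B1–B2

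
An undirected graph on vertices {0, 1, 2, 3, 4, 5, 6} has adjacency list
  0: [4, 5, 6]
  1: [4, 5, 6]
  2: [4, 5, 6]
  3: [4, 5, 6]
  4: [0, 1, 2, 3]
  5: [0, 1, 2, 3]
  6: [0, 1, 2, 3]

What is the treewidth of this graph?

A width-3 tree decomposition is:
Bags: B1 = {3, 4, 5, 6}  B2 = {2, 4, 5, 6}  B3 = {1, 4, 5, 6}  B4 = {0, 4, 5, 6}
Tree: B1–B2, B2–B3, B3–B4
Each bag holds 4 vertices, so the decomposition has width 3, which upper-bounds the treewidth. For the lower bound: the 4 vertex sets {3,6}, {2,4}, {5}, {1} are disjoint, each induces a connected subgraph, and every pair is joined by at least one edge of G. Contracting each set to a single vertex therefore yields K_{4} as a minor, and since treewidth is minor-monotone, tw(G) ≥ tw(K_{4}) = 3. Combining the bounds, tw(G) = 3.

3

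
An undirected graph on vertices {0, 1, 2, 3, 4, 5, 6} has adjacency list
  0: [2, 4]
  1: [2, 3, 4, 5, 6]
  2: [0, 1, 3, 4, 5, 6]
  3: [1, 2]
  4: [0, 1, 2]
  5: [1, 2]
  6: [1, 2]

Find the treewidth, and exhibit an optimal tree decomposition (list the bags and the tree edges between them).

Treewidth 2.
One optimal decomposition is:
Bags: B1 = {1, 2, 4}  B2 = {1, 2, 5}  B3 = {1, 2, 3}  B4 = {1, 2, 6}  B5 = {0, 2, 4}
Tree: B1–B2, B1–B3, B2–B4, B1–B5

The largest bag has 3 vertices, giving width 2; this decomposition certifies tw(G) ≤ 2. On the other hand G contains the 3-clique {0, 2, 4}. A clique must lie in a single bag of any decomposition, so no decomposition can have width below 2. Therefore the treewidth is 2.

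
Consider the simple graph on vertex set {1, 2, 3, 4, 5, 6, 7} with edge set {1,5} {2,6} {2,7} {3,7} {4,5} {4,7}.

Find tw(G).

1

A width-1 tree decomposition is:
Bags: B1 = {4, 7}  B2 = {2, 7}  B3 = {4, 5}  B4 = {1, 5}  B5 = {3, 7}  B6 = {2, 6}
Tree: B1–B2, B1–B3, B3–B4, B2–B5, B2–B6
Every bag has size at most 2, so the width is 2 − 1 = 1 and tw(G) ≤ 1. G has an edge, so its treewidth is at least 1. Therefore the treewidth is 1.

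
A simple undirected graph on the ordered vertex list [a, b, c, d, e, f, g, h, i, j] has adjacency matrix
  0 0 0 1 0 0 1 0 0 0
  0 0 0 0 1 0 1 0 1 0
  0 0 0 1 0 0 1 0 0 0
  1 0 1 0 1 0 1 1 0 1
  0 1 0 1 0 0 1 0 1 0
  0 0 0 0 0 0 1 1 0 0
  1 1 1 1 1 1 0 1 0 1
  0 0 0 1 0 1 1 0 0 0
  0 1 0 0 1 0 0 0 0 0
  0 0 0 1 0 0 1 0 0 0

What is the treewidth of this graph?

A width-2 tree decomposition is:
Bags: B1 = {d, g, h}  B2 = {d, e, g}  B3 = {a, d, g}  B4 = {d, g, j}  B5 = {c, d, g}  B6 = {b, e, g}  B7 = {b, e, i}  B8 = {f, g, h}
Tree: B1–B2, B2–B3, B2–B4, B2–B5, B2–B6, B6–B7, B1–B8
The largest bag has 3 vertices, giving width 2; this decomposition certifies tw(G) ≤ 2. For the lower bound, the 3 vertices {d, g, h} are pairwise adjacent, and any tree decomposition puts a clique entirely inside one bag — forcing width ≥ 2. Hence tw(G) = 2 exactly.

2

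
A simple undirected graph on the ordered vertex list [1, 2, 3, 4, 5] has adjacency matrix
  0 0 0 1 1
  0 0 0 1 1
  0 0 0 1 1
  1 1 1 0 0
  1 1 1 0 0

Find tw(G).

2

A width-2 tree decomposition is:
Bags: B1 = {3, 4, 5}  B2 = {1, 4, 5}  B3 = {2, 4, 5}
Tree: B1–B2, B2–B3
Each bag holds 3 vertices, so the decomposition has width 2, which upper-bounds the treewidth. For the lower bound, G contains the cycle 4–3–5–1–4, so G is not a forest; only forests have treewidth ≤ 1, hence tw(G) ≥ 2. Hence tw(G) = 2 exactly.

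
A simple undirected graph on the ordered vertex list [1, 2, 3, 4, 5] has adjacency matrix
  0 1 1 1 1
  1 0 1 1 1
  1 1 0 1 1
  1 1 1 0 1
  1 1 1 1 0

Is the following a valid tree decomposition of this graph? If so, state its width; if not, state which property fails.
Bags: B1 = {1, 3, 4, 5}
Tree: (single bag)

No — vertex 2 appears in no bag.

A tree decomposition must satisfy three properties: every vertex lies in some bag; for every edge, both endpoints lie together in some bag; and for every vertex, the bags containing it form a connected subtree. Here vertex 2 appears in no bag, so the decomposition is invalid.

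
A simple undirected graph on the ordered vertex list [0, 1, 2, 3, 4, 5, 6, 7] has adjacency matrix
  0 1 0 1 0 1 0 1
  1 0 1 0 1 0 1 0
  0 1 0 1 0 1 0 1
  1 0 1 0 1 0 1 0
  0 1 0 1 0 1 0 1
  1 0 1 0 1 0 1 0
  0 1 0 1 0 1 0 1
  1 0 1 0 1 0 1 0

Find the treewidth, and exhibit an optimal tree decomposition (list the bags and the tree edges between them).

Each bag holds 5 vertices, so the decomposition has width 4, which upper-bounds the treewidth. For the lower bound: the 5 vertex sets {1,6}, {2,5}, {0,7}, {3}, {4} are disjoint, each induces a connected subgraph, and every pair is joined by at least one edge of G. Contracting each set to a single vertex therefore yields K_{5} as a minor, and since treewidth is minor-monotone, tw(G) ≥ tw(K_{5}) = 4. The upper and lower bounds meet at 4, so that is the treewidth.

Treewidth 4.
Bags: B1 = {1, 3, 5, 6, 7}  B2 = {1, 2, 3, 5, 7}  B3 = {0, 1, 3, 5, 7}  B4 = {1, 3, 4, 5, 7}
Tree: B1–B2, B2–B3, B3–B4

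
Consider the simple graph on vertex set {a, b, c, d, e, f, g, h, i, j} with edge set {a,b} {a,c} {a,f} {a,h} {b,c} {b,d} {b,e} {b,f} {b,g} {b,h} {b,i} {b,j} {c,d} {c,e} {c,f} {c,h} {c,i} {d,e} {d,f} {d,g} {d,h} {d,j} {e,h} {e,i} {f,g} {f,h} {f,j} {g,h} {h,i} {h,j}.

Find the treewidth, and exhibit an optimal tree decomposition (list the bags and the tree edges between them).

Treewidth 4.
Bags: B1 = {b, c, d, f, h}  B2 = {b, d, f, h, j}  B3 = {b, c, d, e, h}  B4 = {b, d, f, g, h}  B5 = {a, b, c, f, h}  B6 = {b, c, e, h, i}
Tree: B1–B2, B1–B3, B1–B4, B1–B5, B3–B6

The largest bag has 5 vertices, giving width 4; this decomposition certifies tw(G) ≤ 4. For the lower bound, the 5 vertices {b, c, d, e, h} are pairwise adjacent, and any tree decomposition puts a clique entirely inside one bag — forcing width ≥ 4. Combining the bounds, tw(G) = 4.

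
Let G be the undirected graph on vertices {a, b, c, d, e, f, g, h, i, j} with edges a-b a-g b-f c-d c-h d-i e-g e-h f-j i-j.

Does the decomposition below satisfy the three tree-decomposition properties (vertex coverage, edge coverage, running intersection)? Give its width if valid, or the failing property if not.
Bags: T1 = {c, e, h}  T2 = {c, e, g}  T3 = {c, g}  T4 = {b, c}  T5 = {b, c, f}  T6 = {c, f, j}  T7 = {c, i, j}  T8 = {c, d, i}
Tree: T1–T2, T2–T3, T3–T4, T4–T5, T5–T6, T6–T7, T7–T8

A tree decomposition must satisfy three properties: every vertex lies in some bag; for every edge, both endpoints lie together in some bag; and for every vertex, the bags containing it form a connected subtree. Here vertex a appears in no bag, so the decomposition is invalid.

No — vertex a appears in no bag.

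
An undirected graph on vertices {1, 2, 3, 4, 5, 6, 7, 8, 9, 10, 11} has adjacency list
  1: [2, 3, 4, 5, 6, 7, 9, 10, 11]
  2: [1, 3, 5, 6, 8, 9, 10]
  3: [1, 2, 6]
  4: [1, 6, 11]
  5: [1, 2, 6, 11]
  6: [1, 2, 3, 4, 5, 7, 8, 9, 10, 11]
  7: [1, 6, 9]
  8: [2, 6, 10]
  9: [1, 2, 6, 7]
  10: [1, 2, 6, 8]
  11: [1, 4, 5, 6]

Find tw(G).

A width-3 tree decomposition is:
Bags: B1 = {1, 2, 5, 6}  B2 = {1, 2, 6, 10}  B3 = {1, 2, 3, 6}  B4 = {1, 2, 6, 9}  B5 = {1, 5, 6, 11}  B6 = {2, 6, 8, 10}  B7 = {1, 4, 6, 11}  B8 = {1, 6, 7, 9}
Tree: B1–B2, B1–B3, B1–B4, B1–B5, B2–B6, B5–B7, B4–B8
The largest bag has 4 vertices, giving width 3; this decomposition certifies tw(G) ≤ 3. Conversely, {2, 6, 8, 10} is a clique of size 4, and the vertices of any clique must share a bag in every tree decomposition; so some bag has ≥ 4 vertices and tw(G) ≥ 3. Combining the bounds, tw(G) = 3.

3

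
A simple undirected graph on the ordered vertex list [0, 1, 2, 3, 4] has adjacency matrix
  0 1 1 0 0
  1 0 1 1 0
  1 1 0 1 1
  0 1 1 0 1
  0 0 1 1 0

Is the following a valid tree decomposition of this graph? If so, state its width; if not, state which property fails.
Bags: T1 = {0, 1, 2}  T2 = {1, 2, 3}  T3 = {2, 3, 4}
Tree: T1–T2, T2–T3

Yes; width 2.

Vertex coverage: the bags together contain {0, 1, 2, 3, 4}, the full vertex set. Edge coverage: each edge of G has both endpoints in at least one bag. Running intersection: for every vertex, the bags containing it form a connected subtree. All three properties hold, so this is a valid tree decomposition of width max|bag| − 1 = 2, and hence tw(G) ≤ 2.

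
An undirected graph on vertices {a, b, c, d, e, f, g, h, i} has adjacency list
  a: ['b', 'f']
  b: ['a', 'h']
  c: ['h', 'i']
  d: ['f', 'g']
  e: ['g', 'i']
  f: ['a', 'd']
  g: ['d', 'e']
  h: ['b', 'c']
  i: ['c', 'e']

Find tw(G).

2

A width-2 tree decomposition is:
Bags: B1 = {c, e, i}  B2 = {c, e, g}  B3 = {c, d, g}  B4 = {c, d, f}  B5 = {a, c, f}  B6 = {a, b, c}  B7 = {b, c, h}
Tree: B1–B2, B2–B3, B3–B4, B4–B5, B5–B6, B6–B7
Every bag has size at most 3, so the width is 3 − 1 = 2 and tw(G) ≤ 2. The edges c–i–e–g–d–f–a–b–h–c form a cycle, so G is not a tree and its treewidth is at least 2. Therefore the treewidth is 2.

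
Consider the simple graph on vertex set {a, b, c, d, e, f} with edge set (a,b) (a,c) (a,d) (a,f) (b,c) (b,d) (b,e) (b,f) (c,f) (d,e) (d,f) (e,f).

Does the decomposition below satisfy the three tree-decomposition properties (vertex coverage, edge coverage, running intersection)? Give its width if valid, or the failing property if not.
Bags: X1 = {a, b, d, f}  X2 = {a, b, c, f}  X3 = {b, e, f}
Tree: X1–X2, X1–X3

A tree decomposition must satisfy three properties: every vertex lies in some bag; for every edge, both endpoints lie together in some bag; and for every vertex, the bags containing it form a connected subtree. Here edge (d,e) lies in no bag, so the decomposition is invalid.

No — edge (d,e) lies in no bag.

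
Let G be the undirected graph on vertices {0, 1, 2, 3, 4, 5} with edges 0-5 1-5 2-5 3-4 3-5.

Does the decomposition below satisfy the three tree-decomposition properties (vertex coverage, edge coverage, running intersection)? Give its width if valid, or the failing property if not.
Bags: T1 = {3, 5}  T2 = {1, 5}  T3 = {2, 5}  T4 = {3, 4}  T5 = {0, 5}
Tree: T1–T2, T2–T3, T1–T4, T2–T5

Yes; width 1.

Checking the three conditions: (i) the bags cover all of {0, 1, 2, 3, 4, 5}; (ii) for each edge, some bag contains both endpoints; (iii) the bags containing any fixed vertex form a subtree. All hold, so the decomposition is valid with width 2 − 1 = 1.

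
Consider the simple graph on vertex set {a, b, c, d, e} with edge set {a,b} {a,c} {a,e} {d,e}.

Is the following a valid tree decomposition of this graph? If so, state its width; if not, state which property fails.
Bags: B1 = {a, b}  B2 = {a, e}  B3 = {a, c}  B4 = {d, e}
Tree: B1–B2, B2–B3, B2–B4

Yes; width 1.

Vertex coverage: the bags together contain {a, b, c, d, e}, the full vertex set. Edge coverage: each edge of G has both endpoints in at least one bag. Running intersection: for every vertex, the bags containing it form a connected subtree. All three properties hold, so this is a valid tree decomposition of width max|bag| − 1 = 1, and hence tw(G) ≤ 1.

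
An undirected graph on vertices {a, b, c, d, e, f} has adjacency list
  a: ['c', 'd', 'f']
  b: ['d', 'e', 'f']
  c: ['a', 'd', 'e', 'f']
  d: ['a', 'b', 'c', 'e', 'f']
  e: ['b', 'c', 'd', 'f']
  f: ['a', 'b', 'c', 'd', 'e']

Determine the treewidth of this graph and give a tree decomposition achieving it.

Treewidth 3.
Bags: B1 = {c, d, e, f}  B2 = {b, d, e, f}  B3 = {a, c, d, f}
Tree: B1–B2, B1–B3

The largest bag has 4 vertices, giving width 3; this decomposition certifies tw(G) ≤ 3. On the other hand G contains the 4-clique {c, d, e, f}. A clique must lie in a single bag of any decomposition, so no decomposition can have width below 3. The upper and lower bounds meet at 3, so that is the treewidth.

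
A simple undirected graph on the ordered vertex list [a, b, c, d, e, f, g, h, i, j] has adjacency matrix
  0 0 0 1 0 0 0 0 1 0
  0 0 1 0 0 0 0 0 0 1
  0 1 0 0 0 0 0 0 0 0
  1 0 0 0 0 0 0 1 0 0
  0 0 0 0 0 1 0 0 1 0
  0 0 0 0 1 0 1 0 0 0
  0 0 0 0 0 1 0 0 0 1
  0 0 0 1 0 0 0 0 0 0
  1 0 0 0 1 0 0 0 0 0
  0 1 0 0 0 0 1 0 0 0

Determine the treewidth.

1

A width-1 tree decomposition is:
Bags: B1 = {b, c}  B2 = {b, j}  B3 = {g, j}  B4 = {f, g}  B5 = {e, f}  B6 = {e, i}  B7 = {a, i}  B8 = {a, d}  B9 = {d, h}
Tree: B1–B2, B2–B3, B3–B4, B4–B5, B5–B6, B6–B7, B7–B8, B8–B9
The largest bag has 2 vertices, giving width 1; this decomposition certifies tw(G) ≤ 1. Since G has at least one edge (e.g. c–b), it is not an edgeless graph, so tw(G) ≥ 1. Hence tw(G) = 1 exactly.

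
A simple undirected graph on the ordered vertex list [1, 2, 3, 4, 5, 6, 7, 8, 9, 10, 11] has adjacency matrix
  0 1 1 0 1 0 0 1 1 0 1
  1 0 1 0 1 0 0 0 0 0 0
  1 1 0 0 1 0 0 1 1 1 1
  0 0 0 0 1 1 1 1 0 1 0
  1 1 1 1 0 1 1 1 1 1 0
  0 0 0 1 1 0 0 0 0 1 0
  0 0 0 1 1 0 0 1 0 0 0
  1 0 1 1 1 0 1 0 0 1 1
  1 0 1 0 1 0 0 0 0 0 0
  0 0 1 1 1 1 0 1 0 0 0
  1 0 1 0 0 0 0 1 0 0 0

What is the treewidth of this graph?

A width-3 tree decomposition is:
Bags: B1 = {1, 3, 8, 11}  B2 = {1, 3, 5, 8}  B3 = {3, 5, 8, 10}  B4 = {4, 5, 8, 10}  B5 = {1, 3, 5, 9}  B6 = {1, 2, 3, 5}  B7 = {4, 5, 6, 10}  B8 = {4, 5, 7, 8}
Tree: B1–B2, B2–B3, B3–B4, B2–B5, B2–B6, B4–B7, B4–B8
Each bag holds 4 vertices, so the decomposition has width 3, which upper-bounds the treewidth. On the other hand G contains the 4-clique {1, 3, 8, 11}. A clique must lie in a single bag of any decomposition, so no decomposition can have width below 3. The upper and lower bounds meet at 3, so that is the treewidth.

3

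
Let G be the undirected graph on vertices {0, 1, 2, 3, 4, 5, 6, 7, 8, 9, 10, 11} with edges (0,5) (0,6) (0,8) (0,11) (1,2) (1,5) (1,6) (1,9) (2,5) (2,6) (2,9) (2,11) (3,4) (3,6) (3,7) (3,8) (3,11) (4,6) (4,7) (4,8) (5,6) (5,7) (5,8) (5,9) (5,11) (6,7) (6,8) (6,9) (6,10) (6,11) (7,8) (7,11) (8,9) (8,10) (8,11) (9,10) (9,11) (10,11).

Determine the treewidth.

4

A width-4 tree decomposition is:
Bags: B1 = {5, 6, 7, 8, 11}  B2 = {3, 6, 7, 8, 11}  B3 = {5, 6, 8, 9, 11}  B4 = {2, 5, 6, 9, 11}  B5 = {1, 2, 5, 6, 9}  B6 = {0, 5, 6, 8, 11}  B7 = {3, 4, 6, 7, 8}  B8 = {6, 8, 9, 10, 11}
Tree: B1–B2, B1–B3, B3–B4, B4–B5, B1–B6, B2–B7, B3–B8
Each bag holds 5 vertices, so the decomposition has width 4, which upper-bounds the treewidth. For the lower bound, the 5 vertices {6, 8, 9, 10, 11} are pairwise adjacent, and any tree decomposition puts a clique entirely inside one bag — forcing width ≥ 4. Combining the bounds, tw(G) = 4.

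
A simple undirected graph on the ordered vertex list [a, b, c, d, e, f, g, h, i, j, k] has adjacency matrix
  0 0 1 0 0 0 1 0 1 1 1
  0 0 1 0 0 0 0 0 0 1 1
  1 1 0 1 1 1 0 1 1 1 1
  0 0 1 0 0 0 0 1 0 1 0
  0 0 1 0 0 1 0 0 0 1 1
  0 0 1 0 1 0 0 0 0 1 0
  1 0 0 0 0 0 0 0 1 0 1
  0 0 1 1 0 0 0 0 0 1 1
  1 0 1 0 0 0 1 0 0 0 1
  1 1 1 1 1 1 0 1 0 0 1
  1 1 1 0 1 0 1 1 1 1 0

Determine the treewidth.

A width-3 tree decomposition is:
Bags: B1 = {c, e, j, k}  B2 = {a, c, j, k}  B3 = {b, c, j, k}  B4 = {c, h, j, k}  B5 = {c, e, f, j}  B6 = {a, c, i, k}  B7 = {a, g, i, k}  B8 = {c, d, h, j}
Tree: B1–B2, B1–B3, B1–B4, B1–B5, B2–B6, B6–B7, B4–B8
Each bag holds 4 vertices, so the decomposition has width 3, which upper-bounds the treewidth. On the other hand G contains the 4-clique {a, g, i, k}. A clique must lie in a single bag of any decomposition, so no decomposition can have width below 3. Hence tw(G) = 3 exactly.

3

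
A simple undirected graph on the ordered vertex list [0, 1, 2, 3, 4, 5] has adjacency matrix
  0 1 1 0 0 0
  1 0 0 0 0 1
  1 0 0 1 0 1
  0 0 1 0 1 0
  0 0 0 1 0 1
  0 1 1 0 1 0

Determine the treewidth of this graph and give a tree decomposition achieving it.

Each bag holds 3 vertices, so the decomposition has width 2, which upper-bounds the treewidth. For the lower bound, G contains the cycle 0–1–5–2–0, so G is not a forest; only forests have treewidth ≤ 1, hence tw(G) ≥ 2. Hence tw(G) = 2 exactly.

Treewidth 2.
One optimal decomposition is:
Bags: B1 = {0, 1, 2}  B2 = {1, 2, 5}  B3 = {2, 3, 5}  B4 = {3, 4, 5}
Tree: B1–B2, B2–B3, B3–B4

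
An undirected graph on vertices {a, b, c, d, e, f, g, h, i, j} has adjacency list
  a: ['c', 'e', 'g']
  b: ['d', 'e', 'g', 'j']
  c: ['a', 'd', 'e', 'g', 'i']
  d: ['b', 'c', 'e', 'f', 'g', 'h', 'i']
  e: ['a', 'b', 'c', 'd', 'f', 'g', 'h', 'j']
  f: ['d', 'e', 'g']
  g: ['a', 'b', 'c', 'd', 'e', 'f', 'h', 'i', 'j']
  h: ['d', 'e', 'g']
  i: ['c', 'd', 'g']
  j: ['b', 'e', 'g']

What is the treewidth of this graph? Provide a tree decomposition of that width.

Treewidth 3.
One optimal decomposition is:
Bags: B1 = {c, d, e, g}  B2 = {b, d, e, g}  B3 = {a, c, e, g}  B4 = {c, d, g, i}  B5 = {b, e, g, j}  B6 = {d, e, f, g}  B7 = {d, e, g, h}
Tree: B1–B2, B1–B3, B1–B4, B2–B5, B1–B6, B2–B7

Every bag has size at most 4, so the width is 4 − 1 = 3 and tw(G) ≤ 3. For the lower bound, the 4 vertices {d, e, g, h} are pairwise adjacent, and any tree decomposition puts a clique entirely inside one bag — forcing width ≥ 3. The upper and lower bounds meet at 3, so that is the treewidth.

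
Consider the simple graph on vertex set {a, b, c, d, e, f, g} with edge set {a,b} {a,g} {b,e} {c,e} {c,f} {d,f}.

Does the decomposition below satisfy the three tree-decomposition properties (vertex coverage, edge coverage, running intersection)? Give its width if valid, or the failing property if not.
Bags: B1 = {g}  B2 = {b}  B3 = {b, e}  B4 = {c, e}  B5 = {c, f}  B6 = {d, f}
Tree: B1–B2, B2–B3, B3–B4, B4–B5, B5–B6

No — vertex a appears in no bag.

A tree decomposition must satisfy three properties: every vertex lies in some bag; for every edge, both endpoints lie together in some bag; and for every vertex, the bags containing it form a connected subtree. Here vertex a appears in no bag, so the decomposition is invalid.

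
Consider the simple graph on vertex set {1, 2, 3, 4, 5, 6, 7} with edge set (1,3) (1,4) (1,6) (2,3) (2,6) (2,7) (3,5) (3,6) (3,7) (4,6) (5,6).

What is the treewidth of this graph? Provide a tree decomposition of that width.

Treewidth 2.
One optimal decomposition is:
Bags: B1 = {1, 3, 6}  B2 = {2, 3, 6}  B3 = {3, 5, 6}  B4 = {2, 3, 7}  B5 = {1, 4, 6}
Tree: B1–B2, B2–B3, B2–B4, B1–B5

The largest bag has 3 vertices, giving width 2; this decomposition certifies tw(G) ≤ 2. On the other hand G contains the 3-clique {1, 3, 6}. A clique must lie in a single bag of any decomposition, so no decomposition can have width below 2. Hence tw(G) = 2 exactly.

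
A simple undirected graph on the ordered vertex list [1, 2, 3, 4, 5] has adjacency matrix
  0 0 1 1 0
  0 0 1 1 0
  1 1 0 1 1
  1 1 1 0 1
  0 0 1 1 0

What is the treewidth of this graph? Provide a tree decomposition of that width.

Treewidth 2.
Bags: B1 = {3, 4, 5}  B2 = {2, 3, 4}  B3 = {1, 3, 4}
Tree: B1–B2, B2–B3

Each bag holds 3 vertices, so the decomposition has width 2, which upper-bounds the treewidth. On the other hand G contains the 3-clique {1, 3, 4}. A clique must lie in a single bag of any decomposition, so no decomposition can have width below 2. Combining the bounds, tw(G) = 2.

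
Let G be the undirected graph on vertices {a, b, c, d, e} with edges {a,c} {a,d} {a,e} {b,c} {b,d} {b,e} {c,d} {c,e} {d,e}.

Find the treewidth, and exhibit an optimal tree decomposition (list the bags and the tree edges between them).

The largest bag has 4 vertices, giving width 3; this decomposition certifies tw(G) ≤ 3. For the lower bound, the 4 vertices {a, c, d, e} are pairwise adjacent, and any tree decomposition puts a clique entirely inside one bag — forcing width ≥ 3. Combining the bounds, tw(G) = 3.

Treewidth 3.
One optimal decomposition is:
Bags: B1 = {b, c, d, e}  B2 = {a, c, d, e}
Tree: B1–B2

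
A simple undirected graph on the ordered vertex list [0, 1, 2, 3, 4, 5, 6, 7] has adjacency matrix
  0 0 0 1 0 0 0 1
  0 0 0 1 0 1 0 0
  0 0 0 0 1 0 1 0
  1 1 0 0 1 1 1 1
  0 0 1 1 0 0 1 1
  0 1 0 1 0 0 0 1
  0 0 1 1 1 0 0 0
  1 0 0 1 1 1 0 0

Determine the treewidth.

A width-2 tree decomposition is:
Bags: B1 = {2, 4, 6}  B2 = {3, 4, 6}  B3 = {3, 4, 7}  B4 = {0, 3, 7}  B5 = {3, 5, 7}  B6 = {1, 3, 5}
Tree: B1–B2, B2–B3, B3–B4, B4–B5, B5–B6
Each bag holds 3 vertices, so the decomposition has width 2, which upper-bounds the treewidth. On the other hand G contains the 3-clique {2, 4, 6}. A clique must lie in a single bag of any decomposition, so no decomposition can have width below 2. Hence tw(G) = 2 exactly.

2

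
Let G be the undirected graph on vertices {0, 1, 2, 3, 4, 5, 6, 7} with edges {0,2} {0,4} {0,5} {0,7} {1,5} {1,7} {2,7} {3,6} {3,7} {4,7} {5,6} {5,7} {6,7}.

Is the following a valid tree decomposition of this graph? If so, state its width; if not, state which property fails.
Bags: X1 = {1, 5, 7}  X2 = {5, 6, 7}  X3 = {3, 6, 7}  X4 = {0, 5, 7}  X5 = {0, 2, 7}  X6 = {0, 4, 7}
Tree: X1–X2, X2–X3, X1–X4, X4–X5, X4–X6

Yes; width 2.

Every vertex of G appears in some bag (union = {0, 1, 2, 3, 4, 5, 6, 7}); every edge is covered by a bag; and for each vertex v the set of bags containing v is connected in the bag tree. The decomposition is therefore valid. The largest bag has 3 vertices, so the width is 2.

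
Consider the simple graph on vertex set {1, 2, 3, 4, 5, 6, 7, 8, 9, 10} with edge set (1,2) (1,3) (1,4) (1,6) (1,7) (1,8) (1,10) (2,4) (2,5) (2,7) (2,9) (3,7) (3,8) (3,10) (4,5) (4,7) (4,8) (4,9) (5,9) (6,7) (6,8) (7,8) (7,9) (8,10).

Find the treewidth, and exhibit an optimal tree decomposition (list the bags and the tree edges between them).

Treewidth 3.
Bags: B1 = {1, 4, 7, 8}  B2 = {1, 3, 7, 8}  B3 = {1, 2, 4, 7}  B4 = {1, 6, 7, 8}  B5 = {2, 4, 7, 9}  B6 = {1, 3, 8, 10}  B7 = {2, 4, 5, 9}
Tree: B1–B2, B1–B3, B1–B4, B3–B5, B2–B6, B5–B7

Each bag holds 4 vertices, so the decomposition has width 3, which upper-bounds the treewidth. Conversely, {1, 3, 8, 10} is a clique of size 4, and the vertices of any clique must share a bag in every tree decomposition; so some bag has ≥ 4 vertices and tw(G) ≥ 3. Combining the bounds, tw(G) = 3.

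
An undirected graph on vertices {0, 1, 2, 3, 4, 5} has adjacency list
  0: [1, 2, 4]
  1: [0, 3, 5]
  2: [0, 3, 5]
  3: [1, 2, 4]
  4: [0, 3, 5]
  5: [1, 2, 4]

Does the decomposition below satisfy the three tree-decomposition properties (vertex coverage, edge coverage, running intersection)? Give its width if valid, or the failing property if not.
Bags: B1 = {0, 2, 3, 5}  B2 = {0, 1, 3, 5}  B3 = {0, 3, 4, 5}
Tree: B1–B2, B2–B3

Yes; width 3.

Checking the three conditions: (i) the bags cover all of {0, 1, 2, 3, 4, 5}; (ii) for each edge, some bag contains both endpoints; (iii) the bags containing any fixed vertex form a subtree. All hold, so the decomposition is valid with width 4 − 1 = 3.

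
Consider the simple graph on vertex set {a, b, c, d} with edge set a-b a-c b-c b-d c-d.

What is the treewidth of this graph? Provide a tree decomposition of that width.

Every bag has size at most 3, so the width is 3 − 1 = 2 and tw(G) ≤ 2. Conversely, {b, c, d} is a clique of size 3, and the vertices of any clique must share a bag in every tree decomposition; so some bag has ≥ 3 vertices and tw(G) ≥ 2. The upper and lower bounds meet at 2, so that is the treewidth.

Treewidth 2.
One optimal decomposition is:
Bags: B1 = {b, c, d}  B2 = {a, b, c}
Tree: B1–B2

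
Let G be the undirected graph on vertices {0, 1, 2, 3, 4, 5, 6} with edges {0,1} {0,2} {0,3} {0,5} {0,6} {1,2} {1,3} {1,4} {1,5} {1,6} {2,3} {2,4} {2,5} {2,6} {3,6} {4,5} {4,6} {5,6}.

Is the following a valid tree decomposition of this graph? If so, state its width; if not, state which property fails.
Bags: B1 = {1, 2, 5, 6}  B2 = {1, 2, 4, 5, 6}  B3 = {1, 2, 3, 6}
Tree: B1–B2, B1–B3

No — vertex 0 appears in no bag.

A tree decomposition must satisfy three properties: every vertex lies in some bag; for every edge, both endpoints lie together in some bag; and for every vertex, the bags containing it form a connected subtree. Here vertex 0 appears in no bag, so the decomposition is invalid.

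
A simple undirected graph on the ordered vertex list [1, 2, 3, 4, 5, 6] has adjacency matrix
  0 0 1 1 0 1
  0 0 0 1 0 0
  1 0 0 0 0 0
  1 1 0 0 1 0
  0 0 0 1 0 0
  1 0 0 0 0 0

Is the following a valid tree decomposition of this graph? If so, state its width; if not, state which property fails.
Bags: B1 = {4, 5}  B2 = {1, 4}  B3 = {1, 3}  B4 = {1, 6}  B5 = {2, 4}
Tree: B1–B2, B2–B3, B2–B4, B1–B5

Yes; width 1.

Vertex coverage: the bags together contain {1, 2, 3, 4, 5, 6}, the full vertex set. Edge coverage: each edge of G has both endpoints in at least one bag. Running intersection: for every vertex, the bags containing it form a connected subtree. All three properties hold, so this is a valid tree decomposition of width max|bag| − 1 = 1, and hence tw(G) ≤ 1.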